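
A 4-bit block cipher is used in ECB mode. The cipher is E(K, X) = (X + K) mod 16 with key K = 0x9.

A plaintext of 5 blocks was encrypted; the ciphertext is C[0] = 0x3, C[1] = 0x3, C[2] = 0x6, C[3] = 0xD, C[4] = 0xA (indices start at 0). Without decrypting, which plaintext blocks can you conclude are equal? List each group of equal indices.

P[0] = P[1]

ECB encrypts each block independently with the same key, so equal ciphertext blocks imply equal plaintext blocks.
C[0] = C[1] = 0x3, so P[0] = P[1].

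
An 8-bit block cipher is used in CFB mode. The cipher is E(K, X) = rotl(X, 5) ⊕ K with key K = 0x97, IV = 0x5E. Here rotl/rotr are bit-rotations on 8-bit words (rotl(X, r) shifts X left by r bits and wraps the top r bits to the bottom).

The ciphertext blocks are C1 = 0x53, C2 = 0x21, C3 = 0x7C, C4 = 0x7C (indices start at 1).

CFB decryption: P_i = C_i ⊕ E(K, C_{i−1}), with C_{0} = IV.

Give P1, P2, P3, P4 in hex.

P1 = 0x0F, P2 = 0xDC, P3 = 0xCF, P4 = 0x64

P1: E(K, 0x5E) = 0x5C; 0x53 ⊕ 0x5C = 0x0F.
P2: E(K, 0x53) = 0xFD; 0x21 ⊕ 0xFD = 0xDC.
P3: E(K, 0x21) = 0xB3; 0x7C ⊕ 0xB3 = 0xCF.
P4: E(K, 0x7C) = 0x18; 0x7C ⊕ 0x18 = 0x64.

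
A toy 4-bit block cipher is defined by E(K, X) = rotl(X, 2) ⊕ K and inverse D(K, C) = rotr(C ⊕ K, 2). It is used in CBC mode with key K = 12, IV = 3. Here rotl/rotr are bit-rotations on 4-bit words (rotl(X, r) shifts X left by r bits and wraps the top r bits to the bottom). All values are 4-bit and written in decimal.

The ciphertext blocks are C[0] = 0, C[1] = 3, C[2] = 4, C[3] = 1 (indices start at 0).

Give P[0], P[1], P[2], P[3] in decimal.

P[0] = 0, P[1] = 15, P[2] = 1, P[3] = 3

CBC decryption: P_i = D(K, C_i) ⊕ C_{i−1}, with C_{−1} = IV.
P[0]: D(K, 0) = 3; 3 ⊕ 3 = 0.
P[1]: D(K, 3) = 15; 15 ⊕ 0 = 15.
P[2]: D(K, 4) = 2; 2 ⊕ 3 = 1.
P[3]: D(K, 1) = 7; 7 ⊕ 4 = 3.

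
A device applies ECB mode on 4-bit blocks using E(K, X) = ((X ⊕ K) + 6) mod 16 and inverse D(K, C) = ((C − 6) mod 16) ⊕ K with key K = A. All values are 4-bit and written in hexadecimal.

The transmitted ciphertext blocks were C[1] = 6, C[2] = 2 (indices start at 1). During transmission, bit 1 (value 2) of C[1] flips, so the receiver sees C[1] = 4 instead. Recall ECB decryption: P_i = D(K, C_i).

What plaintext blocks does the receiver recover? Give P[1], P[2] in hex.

Only C[1] changed, to 4. In ECB, a change in C_i affects only P_i. Decrypting the received ciphertext:
P[1]: D(K, 4) = 4.
P[2]: D(K, 2) = 6.
Blocks that differ from the original plaintext: P[1].

P[1] = 4, P[2] = 6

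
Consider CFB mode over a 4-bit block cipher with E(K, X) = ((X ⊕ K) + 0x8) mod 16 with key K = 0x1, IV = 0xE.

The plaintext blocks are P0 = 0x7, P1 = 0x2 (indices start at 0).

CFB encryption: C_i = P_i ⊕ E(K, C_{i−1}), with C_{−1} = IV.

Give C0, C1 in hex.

C0 = 0x0, C1 = 0xB

C0: E(K, 0xE) = 0x7; 0x7 ⊕ 0x7 = 0x0.
C1: E(K, 0x0) = 0x9; 0x2 ⊕ 0x9 = 0xB.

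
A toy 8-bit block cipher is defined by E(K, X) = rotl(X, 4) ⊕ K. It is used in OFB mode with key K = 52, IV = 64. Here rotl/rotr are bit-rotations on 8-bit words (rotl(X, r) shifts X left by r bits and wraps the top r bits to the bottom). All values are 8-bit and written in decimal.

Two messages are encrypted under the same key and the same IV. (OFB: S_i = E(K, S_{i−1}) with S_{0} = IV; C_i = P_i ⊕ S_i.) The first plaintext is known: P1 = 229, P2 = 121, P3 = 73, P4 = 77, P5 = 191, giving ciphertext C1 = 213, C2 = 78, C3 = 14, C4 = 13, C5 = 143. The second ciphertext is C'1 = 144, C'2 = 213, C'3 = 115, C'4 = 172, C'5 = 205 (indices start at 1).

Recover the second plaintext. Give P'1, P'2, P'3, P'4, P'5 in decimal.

In OFB with a reused IV, both messages share the same keystream S_i, so C_i ⊕ C'_i = P_i ⊕ P'_i and thus P'_i = P_i ⊕ C_i ⊕ C'_i.
P'1: 229 ⊕ 213 ⊕ 144 = 160.
P'2: 121 ⊕ 78 ⊕ 213 = 226.
P'3: 73 ⊕ 14 ⊕ 115 = 52.
P'4: 77 ⊕ 13 ⊕ 172 = 236.
P'5: 191 ⊕ 143 ⊕ 205 = 253.

P'1 = 160, P'2 = 226, P'3 = 52, P'4 = 236, P'5 = 253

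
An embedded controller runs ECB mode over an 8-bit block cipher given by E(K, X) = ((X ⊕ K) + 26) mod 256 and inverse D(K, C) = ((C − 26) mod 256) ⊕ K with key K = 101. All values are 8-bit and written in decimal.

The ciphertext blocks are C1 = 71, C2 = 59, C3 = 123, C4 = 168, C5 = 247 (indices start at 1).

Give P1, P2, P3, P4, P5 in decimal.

P1 = 72, P2 = 68, P3 = 4, P4 = 235, P5 = 184

ECB decryption: P_i = D(K, C_i).
P1: D(K, 71) = 72.
P2: D(K, 59) = 68.
P3: D(K, 123) = 4.
P4: D(K, 168) = 235.
P5: D(K, 247) = 184.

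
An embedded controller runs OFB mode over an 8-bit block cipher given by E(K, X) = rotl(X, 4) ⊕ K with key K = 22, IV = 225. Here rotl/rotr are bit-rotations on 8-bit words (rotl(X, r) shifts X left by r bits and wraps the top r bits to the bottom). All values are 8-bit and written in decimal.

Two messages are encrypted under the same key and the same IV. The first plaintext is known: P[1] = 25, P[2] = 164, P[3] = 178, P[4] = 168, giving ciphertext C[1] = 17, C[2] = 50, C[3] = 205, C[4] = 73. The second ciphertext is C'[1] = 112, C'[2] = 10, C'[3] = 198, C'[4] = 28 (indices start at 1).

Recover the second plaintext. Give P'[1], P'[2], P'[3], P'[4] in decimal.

In OFB with a reused IV, both messages share the same keystream S_i, so C_i ⊕ C'_i = P_i ⊕ P'_i and thus P'_i = P_i ⊕ C_i ⊕ C'_i.
P'[1]: 25 ⊕ 17 ⊕ 112 = 120.
P'[2]: 164 ⊕ 50 ⊕ 10 = 156.
P'[3]: 178 ⊕ 205 ⊕ 198 = 185.
P'[4]: 168 ⊕ 73 ⊕ 28 = 253.

P'[1] = 120, P'[2] = 156, P'[3] = 185, P'[4] = 253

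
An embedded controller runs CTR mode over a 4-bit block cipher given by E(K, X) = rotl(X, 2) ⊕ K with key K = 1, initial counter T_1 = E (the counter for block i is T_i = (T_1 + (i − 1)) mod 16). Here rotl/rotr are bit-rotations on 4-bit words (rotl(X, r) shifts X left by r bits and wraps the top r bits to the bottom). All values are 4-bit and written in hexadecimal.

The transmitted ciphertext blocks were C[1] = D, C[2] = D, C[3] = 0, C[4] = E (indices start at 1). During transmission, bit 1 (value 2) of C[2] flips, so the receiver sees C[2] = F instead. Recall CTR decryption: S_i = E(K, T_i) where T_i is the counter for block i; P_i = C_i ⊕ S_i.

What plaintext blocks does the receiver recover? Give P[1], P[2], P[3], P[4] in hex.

P[1] = 7, P[2] = 1, P[3] = 1, P[4] = B

Only C[2] changed, to F. In CTR, a change in C_i flips the same bit in P_i only; the keystream is unaffected. Decrypting the received ciphertext:
P[1]: T = E, S = E(K, T) = A; D ⊕ A = 7.
P[2]: T = F, S = E(K, T) = E; F ⊕ E = 1.
P[3]: T = 0, S = E(K, T) = 1; 0 ⊕ 1 = 1.
P[4]: T = 1, S = E(K, T) = 5; E ⊕ 5 = B.
Blocks that differ from the original plaintext: P[2].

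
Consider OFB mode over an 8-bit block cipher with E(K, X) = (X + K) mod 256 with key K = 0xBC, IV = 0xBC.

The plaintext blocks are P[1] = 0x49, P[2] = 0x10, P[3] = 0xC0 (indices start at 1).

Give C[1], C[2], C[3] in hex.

OFB encryption: S_i = E(K, S_{i−1}) with S_{0} = IV; C_i = P_i ⊕ S_i.
C[1]: S = E(K, 0xBC) = 0x78; 0x49 ⊕ 0x78 = 0x31.
C[2]: S = E(K, 0x78) = 0x34; 0x10 ⊕ 0x34 = 0x24.
C[3]: S = E(K, 0x34) = 0xF0; 0xC0 ⊕ 0xF0 = 0x30.

C[1] = 0x31, C[2] = 0x24, C[3] = 0x30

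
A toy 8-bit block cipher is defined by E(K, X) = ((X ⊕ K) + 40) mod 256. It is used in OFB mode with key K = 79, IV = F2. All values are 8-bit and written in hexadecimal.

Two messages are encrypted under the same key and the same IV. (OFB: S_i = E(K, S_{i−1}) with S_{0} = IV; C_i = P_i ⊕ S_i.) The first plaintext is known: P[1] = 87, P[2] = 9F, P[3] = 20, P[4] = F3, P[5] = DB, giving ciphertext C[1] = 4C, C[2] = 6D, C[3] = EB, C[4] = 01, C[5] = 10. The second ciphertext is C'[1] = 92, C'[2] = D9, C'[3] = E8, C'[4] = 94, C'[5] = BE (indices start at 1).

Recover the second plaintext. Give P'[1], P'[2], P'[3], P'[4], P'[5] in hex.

P'[1] = 59, P'[2] = 2B, P'[3] = 23, P'[4] = 66, P'[5] = 75

In OFB with a reused IV, both messages share the same keystream S_i, so C_i ⊕ C'_i = P_i ⊕ P'_i and thus P'_i = P_i ⊕ C_i ⊕ C'_i.
P'[1]: 87 ⊕ 4C ⊕ 92 = 59.
P'[2]: 9F ⊕ 6D ⊕ D9 = 2B.
P'[3]: 20 ⊕ EB ⊕ E8 = 23.
P'[4]: F3 ⊕ 01 ⊕ 94 = 66.
P'[5]: DB ⊕ 10 ⊕ BE = 75.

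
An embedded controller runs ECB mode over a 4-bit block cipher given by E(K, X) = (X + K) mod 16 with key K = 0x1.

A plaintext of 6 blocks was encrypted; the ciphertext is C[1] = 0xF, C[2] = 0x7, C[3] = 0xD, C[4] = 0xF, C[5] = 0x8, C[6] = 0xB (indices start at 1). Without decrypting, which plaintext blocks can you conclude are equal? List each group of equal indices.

ECB encrypts each block independently with the same key, so equal ciphertext blocks imply equal plaintext blocks.
C[1] = C[4] = 0xF, so P[1] = P[4].

P[1] = P[4]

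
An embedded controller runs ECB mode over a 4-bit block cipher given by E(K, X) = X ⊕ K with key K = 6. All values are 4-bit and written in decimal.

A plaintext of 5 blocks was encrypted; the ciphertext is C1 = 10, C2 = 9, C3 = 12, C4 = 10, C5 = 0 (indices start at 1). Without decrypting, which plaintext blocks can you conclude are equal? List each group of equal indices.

P1 = P4

ECB encrypts each block independently with the same key, so equal ciphertext blocks imply equal plaintext blocks.
C1 = C4 = 10, so P1 = P4.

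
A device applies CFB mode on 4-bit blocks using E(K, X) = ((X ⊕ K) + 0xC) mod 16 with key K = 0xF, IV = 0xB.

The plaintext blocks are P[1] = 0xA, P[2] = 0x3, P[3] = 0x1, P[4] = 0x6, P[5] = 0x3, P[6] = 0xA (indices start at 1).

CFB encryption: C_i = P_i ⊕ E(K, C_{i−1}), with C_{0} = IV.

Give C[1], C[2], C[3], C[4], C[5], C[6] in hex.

C[1]: E(K, 0xB) = 0x0; 0xA ⊕ 0x0 = 0xA.
C[2]: E(K, 0xA) = 0x1; 0x3 ⊕ 0x1 = 0x2.
C[3]: E(K, 0x2) = 0x9; 0x1 ⊕ 0x9 = 0x8.
C[4]: E(K, 0x8) = 0x3; 0x6 ⊕ 0x3 = 0x5.
C[5]: E(K, 0x5) = 0x6; 0x3 ⊕ 0x6 = 0x5.
C[6]: E(K, 0x5) = 0x6; 0xA ⊕ 0x6 = 0xC.

C[1] = 0xA, C[2] = 0x2, C[3] = 0x8, C[4] = 0x5, C[5] = 0x5, C[6] = 0xC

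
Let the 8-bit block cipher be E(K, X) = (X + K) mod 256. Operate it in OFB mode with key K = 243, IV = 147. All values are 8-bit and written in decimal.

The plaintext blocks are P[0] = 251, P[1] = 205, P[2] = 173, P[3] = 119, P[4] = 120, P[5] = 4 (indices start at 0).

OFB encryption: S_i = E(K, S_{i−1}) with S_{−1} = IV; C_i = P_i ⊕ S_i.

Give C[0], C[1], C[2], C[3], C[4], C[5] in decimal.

C[0]: S = E(K, 147) = 134; 251 ⊕ 134 = 125.
C[1]: S = E(K, 134) = 121; 205 ⊕ 121 = 180.
C[2]: S = E(K, 121) = 108; 173 ⊕ 108 = 193.
C[3]: S = E(K, 108) = 95; 119 ⊕ 95 = 40.
C[4]: S = E(K, 95) = 82; 120 ⊕ 82 = 42.
C[5]: S = E(K, 82) = 69; 4 ⊕ 69 = 65.

C[0] = 125, C[1] = 180, C[2] = 193, C[3] = 40, C[4] = 42, C[5] = 65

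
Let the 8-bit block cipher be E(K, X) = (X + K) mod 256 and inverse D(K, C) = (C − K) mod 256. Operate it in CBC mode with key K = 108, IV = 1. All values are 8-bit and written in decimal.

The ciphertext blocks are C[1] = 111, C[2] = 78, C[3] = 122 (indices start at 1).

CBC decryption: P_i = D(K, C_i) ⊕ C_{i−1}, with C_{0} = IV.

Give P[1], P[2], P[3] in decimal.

P[1]: D(K, 111) = 3; 3 ⊕ 1 = 2.
P[2]: D(K, 78) = 226; 226 ⊕ 111 = 141.
P[3]: D(K, 122) = 14; 14 ⊕ 78 = 64.

P[1] = 2, P[2] = 141, P[3] = 64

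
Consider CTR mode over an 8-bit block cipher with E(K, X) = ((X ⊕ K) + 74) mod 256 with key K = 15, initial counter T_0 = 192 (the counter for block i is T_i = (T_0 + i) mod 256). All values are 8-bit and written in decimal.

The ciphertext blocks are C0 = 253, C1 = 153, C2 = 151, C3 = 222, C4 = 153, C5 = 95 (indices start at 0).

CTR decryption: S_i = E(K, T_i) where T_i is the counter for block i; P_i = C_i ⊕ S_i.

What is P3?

P3: T = 195, S = E(K, T) = 22; 222 ⊕ 22 = 200.

P3 = 200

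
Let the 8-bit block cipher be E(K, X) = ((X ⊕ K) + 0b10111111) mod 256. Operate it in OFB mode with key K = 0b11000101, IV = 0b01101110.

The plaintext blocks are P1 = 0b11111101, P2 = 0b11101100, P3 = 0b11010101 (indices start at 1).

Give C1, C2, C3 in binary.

C1 = 0b10010111, C2 = 0b10000010, C3 = 0b10111111

OFB encryption: S_i = E(K, S_{i−1}) with S_{0} = IV; C_i = P_i ⊕ S_i.
C1: S = E(K, 0b01101110) = 0b01101010; 0b11111101 ⊕ 0b01101010 = 0b10010111.
C2: S = E(K, 0b01101010) = 0b01101110; 0b11101100 ⊕ 0b01101110 = 0b10000010.
C3: S = E(K, 0b01101110) = 0b01101010; 0b11010101 ⊕ 0b01101010 = 0b10111111.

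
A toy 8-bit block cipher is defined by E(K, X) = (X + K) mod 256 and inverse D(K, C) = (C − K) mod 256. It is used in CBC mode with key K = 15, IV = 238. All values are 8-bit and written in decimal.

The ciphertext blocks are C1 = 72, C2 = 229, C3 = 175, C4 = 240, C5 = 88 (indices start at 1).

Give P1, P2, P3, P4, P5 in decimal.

P1 = 215, P2 = 158, P3 = 69, P4 = 78, P5 = 185

CBC decryption: P_i = D(K, C_i) ⊕ C_{i−1}, with C_{0} = IV.
P1: D(K, 72) = 57; 57 ⊕ 238 = 215.
P2: D(K, 229) = 214; 214 ⊕ 72 = 158.
P3: D(K, 175) = 160; 160 ⊕ 229 = 69.
P4: D(K, 240) = 225; 225 ⊕ 175 = 78.
P5: D(K, 88) = 73; 73 ⊕ 240 = 185.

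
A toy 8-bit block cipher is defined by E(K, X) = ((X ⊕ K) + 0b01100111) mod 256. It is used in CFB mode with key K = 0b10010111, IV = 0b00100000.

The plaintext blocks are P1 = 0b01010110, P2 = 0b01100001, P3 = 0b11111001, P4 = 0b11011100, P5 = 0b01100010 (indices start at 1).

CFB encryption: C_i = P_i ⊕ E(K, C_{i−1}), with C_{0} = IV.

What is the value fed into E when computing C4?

0b11101110

C1: E(K, 0b00100000) = 0b00011110; 0b01010110 ⊕ 0b00011110 = 0b01001000.
C2: E(K, 0b01001000) = 0b01000110; 0b01100001 ⊕ 0b01000110 = 0b00100111.
C3: E(K, 0b00100111) = 0b00010111; 0b11111001 ⊕ 0b00010111 = 0b11101110.
C4: E(K, 0b11101110) = 0b11100000; 0b11011100 ⊕ 0b11100000 = 0b00111100.
So the input to E for block 4 is 0b11101110.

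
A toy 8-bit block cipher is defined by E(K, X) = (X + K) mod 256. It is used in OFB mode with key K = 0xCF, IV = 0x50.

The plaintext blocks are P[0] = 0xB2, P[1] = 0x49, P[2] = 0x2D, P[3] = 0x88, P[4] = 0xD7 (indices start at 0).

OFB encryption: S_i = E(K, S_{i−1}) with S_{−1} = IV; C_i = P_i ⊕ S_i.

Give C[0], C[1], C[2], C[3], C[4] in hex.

C[0] = 0xAD, C[1] = 0xA7, C[2] = 0x90, C[3] = 0x04, C[4] = 0x8C

C[0]: S = E(K, 0x50) = 0x1F; 0xB2 ⊕ 0x1F = 0xAD.
C[1]: S = E(K, 0x1F) = 0xEE; 0x49 ⊕ 0xEE = 0xA7.
C[2]: S = E(K, 0xEE) = 0xBD; 0x2D ⊕ 0xBD = 0x90.
C[3]: S = E(K, 0xBD) = 0x8C; 0x88 ⊕ 0x8C = 0x04.
C[4]: S = E(K, 0x8C) = 0x5B; 0xD7 ⊕ 0x5B = 0x8C.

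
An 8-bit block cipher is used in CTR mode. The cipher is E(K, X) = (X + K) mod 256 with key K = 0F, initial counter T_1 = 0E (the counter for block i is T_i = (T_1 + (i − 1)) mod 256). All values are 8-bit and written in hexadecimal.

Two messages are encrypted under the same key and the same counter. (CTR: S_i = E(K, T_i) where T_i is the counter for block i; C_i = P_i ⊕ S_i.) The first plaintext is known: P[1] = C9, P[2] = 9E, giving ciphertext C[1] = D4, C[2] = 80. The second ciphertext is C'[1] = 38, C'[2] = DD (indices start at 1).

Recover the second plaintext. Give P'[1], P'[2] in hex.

P'[1] = 25, P'[2] = C3

In CTR with a reused counter, both messages share the same keystream S_i, so C_i ⊕ C'_i = P_i ⊕ P'_i and thus P'_i = P_i ⊕ C_i ⊕ C'_i.
P'[1]: C9 ⊕ D4 ⊕ 38 = 25.
P'[2]: 9E ⊕ 80 ⊕ DD = C3.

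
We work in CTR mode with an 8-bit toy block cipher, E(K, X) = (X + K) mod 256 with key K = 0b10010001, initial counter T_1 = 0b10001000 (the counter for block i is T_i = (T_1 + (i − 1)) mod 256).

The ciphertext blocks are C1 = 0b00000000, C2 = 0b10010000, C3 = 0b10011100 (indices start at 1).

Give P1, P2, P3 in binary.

CTR decryption: S_i = E(K, T_i) where T_i is the counter for block i; P_i = C_i ⊕ S_i.
P1: T = 0b10001000, S = E(K, T) = 0b00011001; 0b00000000 ⊕ 0b00011001 = 0b00011001.
P2: T = 0b10001001, S = E(K, T) = 0b00011010; 0b10010000 ⊕ 0b00011010 = 0b10001010.
P3: T = 0b10001010, S = E(K, T) = 0b00011011; 0b10011100 ⊕ 0b00011011 = 0b10000111.

P1 = 0b00011001, P2 = 0b10001010, P3 = 0b10000111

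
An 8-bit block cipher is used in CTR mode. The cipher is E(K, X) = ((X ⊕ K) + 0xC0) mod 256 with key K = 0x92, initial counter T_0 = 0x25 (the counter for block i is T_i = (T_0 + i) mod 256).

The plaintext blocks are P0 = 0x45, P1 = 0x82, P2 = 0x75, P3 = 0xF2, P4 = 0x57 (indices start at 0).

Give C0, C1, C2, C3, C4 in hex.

CTR encryption: S_i = E(K, T_i) where T_i is the counter for block i; C_i = P_i ⊕ S_i.
C0: T = 0x25, S = E(K, T) = 0x77; 0x45 ⊕ 0x77 = 0x32.
C1: T = 0x26, S = E(K, T) = 0x74; 0x82 ⊕ 0x74 = 0xF6.
C2: T = 0x27, S = E(K, T) = 0x75; 0x75 ⊕ 0x75 = 0x00.
C3: T = 0x28, S = E(K, T) = 0x7A; 0xF2 ⊕ 0x7A = 0x88.
C4: T = 0x29, S = E(K, T) = 0x7B; 0x57 ⊕ 0x7B = 0x2C.

C0 = 0x32, C1 = 0xF6, C2 = 0x00, C3 = 0x88, C4 = 0x2C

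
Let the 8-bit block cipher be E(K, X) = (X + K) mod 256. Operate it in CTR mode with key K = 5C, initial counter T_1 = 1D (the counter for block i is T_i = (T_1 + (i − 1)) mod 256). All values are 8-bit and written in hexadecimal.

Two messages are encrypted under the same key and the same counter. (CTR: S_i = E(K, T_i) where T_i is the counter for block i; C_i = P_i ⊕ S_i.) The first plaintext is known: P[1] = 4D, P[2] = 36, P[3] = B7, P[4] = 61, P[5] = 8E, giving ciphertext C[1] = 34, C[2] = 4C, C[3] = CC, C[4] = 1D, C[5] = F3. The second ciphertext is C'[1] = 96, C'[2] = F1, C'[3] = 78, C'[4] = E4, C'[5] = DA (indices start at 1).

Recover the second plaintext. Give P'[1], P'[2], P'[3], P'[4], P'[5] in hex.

In CTR with a reused counter, both messages share the same keystream S_i, so C_i ⊕ C'_i = P_i ⊕ P'_i and thus P'_i = P_i ⊕ C_i ⊕ C'_i.
P'[1]: 4D ⊕ 34 ⊕ 96 = EF.
P'[2]: 36 ⊕ 4C ⊕ F1 = 8B.
P'[3]: B7 ⊕ CC ⊕ 78 = 03.
P'[4]: 61 ⊕ 1D ⊕ E4 = 98.
P'[5]: 8E ⊕ F3 ⊕ DA = A7.

P'[1] = EF, P'[2] = 8B, P'[3] = 03, P'[4] = 98, P'[5] = A7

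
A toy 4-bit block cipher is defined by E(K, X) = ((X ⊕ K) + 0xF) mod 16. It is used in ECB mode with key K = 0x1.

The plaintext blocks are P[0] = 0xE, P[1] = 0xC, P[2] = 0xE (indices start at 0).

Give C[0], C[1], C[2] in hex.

C[0] = 0xE, C[1] = 0xC, C[2] = 0xE

ECB encryption: C_i = E(K, P_i).
C[0]: E(K, 0xE) = 0xE.
C[1]: E(K, 0xC) = 0xC.
C[2]: E(K, 0xE) = 0xE.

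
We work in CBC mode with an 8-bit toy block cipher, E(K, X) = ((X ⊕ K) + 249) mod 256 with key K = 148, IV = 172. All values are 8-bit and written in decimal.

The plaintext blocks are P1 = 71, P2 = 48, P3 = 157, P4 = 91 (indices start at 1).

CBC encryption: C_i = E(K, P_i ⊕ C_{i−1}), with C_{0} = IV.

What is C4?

C4 = 19

C1: P1 ⊕ 172 = 235; E(K, 235) = 120.
C2: P2 ⊕ 120 = 72; E(K, 72) = 213.
C3: P3 ⊕ 213 = 72; E(K, 72) = 213.
C4: P4 ⊕ 213 = 142; E(K, 142) = 19.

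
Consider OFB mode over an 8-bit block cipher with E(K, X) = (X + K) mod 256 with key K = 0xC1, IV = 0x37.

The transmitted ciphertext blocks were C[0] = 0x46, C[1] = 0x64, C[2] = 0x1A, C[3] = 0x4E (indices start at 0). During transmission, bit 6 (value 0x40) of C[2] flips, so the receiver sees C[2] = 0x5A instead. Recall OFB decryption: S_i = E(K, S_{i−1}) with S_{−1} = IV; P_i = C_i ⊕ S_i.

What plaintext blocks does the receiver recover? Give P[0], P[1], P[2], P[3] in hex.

P[0] = 0xBE, P[1] = 0xDD, P[2] = 0x20, P[3] = 0x75

Only C[2] changed, to 0x5A. In OFB, a change in C_i flips the same bit in P_i only; the keystream is unaffected. Decrypting the received ciphertext:
P[0]: S = E(K, 0x37) = 0xF8; 0x46 ⊕ 0xF8 = 0xBE.
P[1]: S = E(K, 0xF8) = 0xB9; 0x64 ⊕ 0xB9 = 0xDD.
P[2]: S = E(K, 0xB9) = 0x7A; 0x5A ⊕ 0x7A = 0x20.
P[3]: S = E(K, 0x7A) = 0x3B; 0x4E ⊕ 0x3B = 0x75.
Blocks that differ from the original plaintext: P[2].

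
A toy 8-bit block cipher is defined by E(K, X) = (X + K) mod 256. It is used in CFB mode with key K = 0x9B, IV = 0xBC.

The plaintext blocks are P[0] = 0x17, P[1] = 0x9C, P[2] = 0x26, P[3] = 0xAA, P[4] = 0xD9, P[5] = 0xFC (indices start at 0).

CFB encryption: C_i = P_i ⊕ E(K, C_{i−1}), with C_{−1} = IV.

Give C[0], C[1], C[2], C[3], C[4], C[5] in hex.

C[0] = 0x40, C[1] = 0x47, C[2] = 0xC4, C[3] = 0xF5, C[4] = 0x49, C[5] = 0x18

C[0]: E(K, 0xBC) = 0x57; 0x17 ⊕ 0x57 = 0x40.
C[1]: E(K, 0x40) = 0xDB; 0x9C ⊕ 0xDB = 0x47.
C[2]: E(K, 0x47) = 0xE2; 0x26 ⊕ 0xE2 = 0xC4.
C[3]: E(K, 0xC4) = 0x5F; 0xAA ⊕ 0x5F = 0xF5.
C[4]: E(K, 0xF5) = 0x90; 0xD9 ⊕ 0x90 = 0x49.
C[5]: E(K, 0x49) = 0xE4; 0xFC ⊕ 0xE4 = 0x18.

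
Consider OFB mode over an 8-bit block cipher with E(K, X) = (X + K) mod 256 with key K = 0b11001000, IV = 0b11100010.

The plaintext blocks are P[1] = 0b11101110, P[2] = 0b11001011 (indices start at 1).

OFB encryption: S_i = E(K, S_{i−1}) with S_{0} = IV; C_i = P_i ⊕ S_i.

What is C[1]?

C[1]: S = E(K, 0b11100010) = 0b10101010; 0b11101110 ⊕ 0b10101010 = 0b01000100.

C[1] = 0b01000100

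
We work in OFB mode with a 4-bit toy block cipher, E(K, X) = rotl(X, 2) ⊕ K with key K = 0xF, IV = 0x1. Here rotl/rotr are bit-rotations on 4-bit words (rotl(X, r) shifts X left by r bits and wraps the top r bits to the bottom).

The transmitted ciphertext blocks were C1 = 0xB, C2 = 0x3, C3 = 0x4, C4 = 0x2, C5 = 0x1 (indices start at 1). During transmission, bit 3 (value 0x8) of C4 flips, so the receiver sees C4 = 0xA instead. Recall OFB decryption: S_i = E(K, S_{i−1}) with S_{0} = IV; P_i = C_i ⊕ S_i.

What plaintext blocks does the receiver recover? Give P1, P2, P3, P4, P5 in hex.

P1 = 0x0, P2 = 0x2, P3 = 0xF, P4 = 0xB, P5 = 0xA

Only C4 changed, to 0xA. In OFB, a change in C_i flips the same bit in P_i only; the keystream is unaffected. Decrypting the received ciphertext:
P1: S = E(K, 0x1) = 0xB; 0xB ⊕ 0xB = 0x0.
P2: S = E(K, 0xB) = 0x1; 0x3 ⊕ 0x1 = 0x2.
P3: S = E(K, 0x1) = 0xB; 0x4 ⊕ 0xB = 0xF.
P4: S = E(K, 0xB) = 0x1; 0xA ⊕ 0x1 = 0xB.
P5: S = E(K, 0x1) = 0xB; 0x1 ⊕ 0xB = 0xA.
Blocks that differ from the original plaintext: P4.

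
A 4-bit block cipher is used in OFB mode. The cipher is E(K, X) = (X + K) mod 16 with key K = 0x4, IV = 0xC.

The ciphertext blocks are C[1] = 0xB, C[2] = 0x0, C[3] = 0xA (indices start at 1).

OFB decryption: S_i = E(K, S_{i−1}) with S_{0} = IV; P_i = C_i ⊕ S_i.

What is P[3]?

P[1]: S = E(K, 0xC) = 0x0; 0xB ⊕ 0x0 = 0xB.
P[2]: S = E(K, 0x0) = 0x4; 0x0 ⊕ 0x4 = 0x4.
P[3]: S = E(K, 0x4) = 0x8; 0xA ⊕ 0x8 = 0x2.

P[3] = 0x2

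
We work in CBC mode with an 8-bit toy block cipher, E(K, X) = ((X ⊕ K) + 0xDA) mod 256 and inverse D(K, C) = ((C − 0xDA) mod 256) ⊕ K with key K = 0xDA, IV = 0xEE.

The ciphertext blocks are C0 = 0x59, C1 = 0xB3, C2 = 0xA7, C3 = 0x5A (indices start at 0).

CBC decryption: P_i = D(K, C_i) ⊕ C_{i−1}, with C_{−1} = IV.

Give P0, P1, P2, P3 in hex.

P0: D(K, 0x59) = 0xA5; 0xA5 ⊕ 0xEE = 0x4B.
P1: D(K, 0xB3) = 0x03; 0x03 ⊕ 0x59 = 0x5A.
P2: D(K, 0xA7) = 0x17; 0x17 ⊕ 0xB3 = 0xA4.
P3: D(K, 0x5A) = 0x5A; 0x5A ⊕ 0xA7 = 0xFD.

P0 = 0x4B, P1 = 0x5A, P2 = 0xA4, P3 = 0xFD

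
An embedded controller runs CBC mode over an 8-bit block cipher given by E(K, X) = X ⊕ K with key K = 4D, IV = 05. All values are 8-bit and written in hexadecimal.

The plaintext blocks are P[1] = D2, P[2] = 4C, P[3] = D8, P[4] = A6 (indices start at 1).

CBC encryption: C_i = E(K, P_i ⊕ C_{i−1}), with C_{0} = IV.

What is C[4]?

C[4] = E5

C[1]: P[1] ⊕ 05 = D7; E(K, D7) = 9A.
C[2]: P[2] ⊕ 9A = D6; E(K, D6) = 9B.
C[3]: P[3] ⊕ 9B = 43; E(K, 43) = 0E.
C[4]: P[4] ⊕ 0E = A8; E(K, A8) = E5.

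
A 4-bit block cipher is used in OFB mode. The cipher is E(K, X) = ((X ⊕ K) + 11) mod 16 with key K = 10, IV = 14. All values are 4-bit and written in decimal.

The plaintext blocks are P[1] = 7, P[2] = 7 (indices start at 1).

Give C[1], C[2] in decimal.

C[1] = 8, C[2] = 7

OFB encryption: S_i = E(K, S_{i−1}) with S_{0} = IV; C_i = P_i ⊕ S_i.
C[1]: S = E(K, 14) = 15; 7 ⊕ 15 = 8.
C[2]: S = E(K, 15) = 0; 7 ⊕ 0 = 7.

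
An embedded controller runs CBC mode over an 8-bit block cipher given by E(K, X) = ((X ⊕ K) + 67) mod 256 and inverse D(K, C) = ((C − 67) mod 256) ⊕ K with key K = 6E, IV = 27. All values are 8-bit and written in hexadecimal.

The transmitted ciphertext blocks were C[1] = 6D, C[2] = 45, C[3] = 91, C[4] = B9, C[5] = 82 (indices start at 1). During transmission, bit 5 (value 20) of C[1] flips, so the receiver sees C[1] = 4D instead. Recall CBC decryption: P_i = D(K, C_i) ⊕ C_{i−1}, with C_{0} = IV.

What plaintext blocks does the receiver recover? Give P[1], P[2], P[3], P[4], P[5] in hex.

Only C[1] changed, to 4D. In CBC, a change in C_i garbles P_i and flips the same bit in P_{i+1}. Decrypting the received ciphertext:
P[1]: D(K, 4D) = 88; 88 ⊕ 27 = AF.
P[2]: D(K, 45) = B0; B0 ⊕ 4D = FD.
P[3]: D(K, 91) = 44; 44 ⊕ 45 = 01.
P[4]: D(K, B9) = 3C; 3C ⊕ 91 = AD.
P[5]: D(K, 82) = 75; 75 ⊕ B9 = CC.
Blocks that differ from the original plaintext: P[1], P[2].

P[1] = AF, P[2] = FD, P[3] = 01, P[4] = AD, P[5] = CC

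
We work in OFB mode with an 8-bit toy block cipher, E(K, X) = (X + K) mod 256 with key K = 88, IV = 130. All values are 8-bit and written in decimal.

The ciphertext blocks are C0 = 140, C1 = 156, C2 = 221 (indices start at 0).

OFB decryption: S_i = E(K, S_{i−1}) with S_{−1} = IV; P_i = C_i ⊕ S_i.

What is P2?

P2 = 87

P0: S = E(K, 130) = 218; 140 ⊕ 218 = 86.
P1: S = E(K, 218) = 50; 156 ⊕ 50 = 174.
P2: S = E(K, 50) = 138; 221 ⊕ 138 = 87.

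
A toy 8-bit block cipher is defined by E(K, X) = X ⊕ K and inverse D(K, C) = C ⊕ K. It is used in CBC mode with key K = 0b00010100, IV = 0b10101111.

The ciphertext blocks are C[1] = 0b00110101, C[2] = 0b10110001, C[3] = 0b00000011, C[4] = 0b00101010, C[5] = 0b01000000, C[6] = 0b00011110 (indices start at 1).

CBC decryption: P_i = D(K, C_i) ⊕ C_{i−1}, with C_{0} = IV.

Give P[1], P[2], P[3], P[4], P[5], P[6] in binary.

P[1] = 0b10001110, P[2] = 0b10010000, P[3] = 0b10100110, P[4] = 0b00111101, P[5] = 0b01111110, P[6] = 0b01001010

P[1]: D(K, 0b00110101) = 0b00100001; 0b00100001 ⊕ 0b10101111 = 0b10001110.
P[2]: D(K, 0b10110001) = 0b10100101; 0b10100101 ⊕ 0b00110101 = 0b10010000.
P[3]: D(K, 0b00000011) = 0b00010111; 0b00010111 ⊕ 0b10110001 = 0b10100110.
P[4]: D(K, 0b00101010) = 0b00111110; 0b00111110 ⊕ 0b00000011 = 0b00111101.
P[5]: D(K, 0b01000000) = 0b01010100; 0b01010100 ⊕ 0b00101010 = 0b01111110.
P[6]: D(K, 0b00011110) = 0b00001010; 0b00001010 ⊕ 0b01000000 = 0b01001010.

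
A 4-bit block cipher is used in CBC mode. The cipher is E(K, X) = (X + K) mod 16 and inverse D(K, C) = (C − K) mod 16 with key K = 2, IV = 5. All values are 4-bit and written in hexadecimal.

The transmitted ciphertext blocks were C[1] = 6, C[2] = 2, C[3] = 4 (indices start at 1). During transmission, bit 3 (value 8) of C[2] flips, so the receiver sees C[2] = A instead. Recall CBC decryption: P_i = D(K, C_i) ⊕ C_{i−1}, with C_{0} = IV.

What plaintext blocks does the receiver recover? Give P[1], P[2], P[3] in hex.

Only C[2] changed, to A. In CBC, a change in C_i garbles P_i and flips the same bit in P_{i+1}. Decrypting the received ciphertext:
P[1]: D(K, 6) = 4; 4 ⊕ 5 = 1.
P[2]: D(K, A) = 8; 8 ⊕ 6 = E.
P[3]: D(K, 4) = 2; 2 ⊕ A = 8.
Blocks that differ from the original plaintext: P[2], P[3].

P[1] = 1, P[2] = E, P[3] = 8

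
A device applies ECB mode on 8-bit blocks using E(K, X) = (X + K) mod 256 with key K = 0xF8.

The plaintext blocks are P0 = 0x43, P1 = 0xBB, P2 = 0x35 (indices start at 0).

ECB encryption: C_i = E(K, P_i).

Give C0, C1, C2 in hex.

C0 = 0x3B, C1 = 0xB3, C2 = 0x2D

C0: E(K, 0x43) = 0x3B.
C1: E(K, 0xBB) = 0xB3.
C2: E(K, 0x35) = 0x2D.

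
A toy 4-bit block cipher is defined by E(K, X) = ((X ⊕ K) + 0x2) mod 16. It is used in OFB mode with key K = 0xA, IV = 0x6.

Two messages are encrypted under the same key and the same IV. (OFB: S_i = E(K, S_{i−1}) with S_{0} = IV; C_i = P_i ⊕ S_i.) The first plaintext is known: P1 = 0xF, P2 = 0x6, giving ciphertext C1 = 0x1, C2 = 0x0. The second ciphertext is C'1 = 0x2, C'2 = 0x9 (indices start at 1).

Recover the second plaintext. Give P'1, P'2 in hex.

P'1 = 0xC, P'2 = 0xF

In OFB with a reused IV, both messages share the same keystream S_i, so C_i ⊕ C'_i = P_i ⊕ P'_i and thus P'_i = P_i ⊕ C_i ⊕ C'_i.
P'1: 0xF ⊕ 0x1 ⊕ 0x2 = 0xC.
P'2: 0x6 ⊕ 0x0 ⊕ 0x9 = 0xF.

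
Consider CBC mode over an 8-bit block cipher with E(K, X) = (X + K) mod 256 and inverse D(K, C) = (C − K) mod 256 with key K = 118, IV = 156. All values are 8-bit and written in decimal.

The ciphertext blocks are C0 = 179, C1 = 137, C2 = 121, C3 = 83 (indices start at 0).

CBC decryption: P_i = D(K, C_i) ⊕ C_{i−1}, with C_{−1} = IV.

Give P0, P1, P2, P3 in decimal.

P0: D(K, 179) = 61; 61 ⊕ 156 = 161.
P1: D(K, 137) = 19; 19 ⊕ 179 = 160.
P2: D(K, 121) = 3; 3 ⊕ 137 = 138.
P3: D(K, 83) = 221; 221 ⊕ 121 = 164.

P0 = 161, P1 = 160, P2 = 138, P3 = 164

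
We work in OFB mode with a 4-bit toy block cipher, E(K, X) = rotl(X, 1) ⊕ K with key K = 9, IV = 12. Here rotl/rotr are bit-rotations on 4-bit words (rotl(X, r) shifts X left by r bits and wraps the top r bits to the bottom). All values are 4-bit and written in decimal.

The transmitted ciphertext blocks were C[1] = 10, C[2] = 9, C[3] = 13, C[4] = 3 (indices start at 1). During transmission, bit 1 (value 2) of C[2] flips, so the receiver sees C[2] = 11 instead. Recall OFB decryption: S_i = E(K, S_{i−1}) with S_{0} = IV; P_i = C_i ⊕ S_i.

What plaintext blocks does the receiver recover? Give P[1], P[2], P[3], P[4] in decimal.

P[1] = 10, P[2] = 2, P[3] = 7, P[4] = 15

Only C[2] changed, to 11. In OFB, a change in C_i flips the same bit in P_i only; the keystream is unaffected. Decrypting the received ciphertext:
P[1]: S = E(K, 12) = 0; 10 ⊕ 0 = 10.
P[2]: S = E(K, 0) = 9; 11 ⊕ 9 = 2.
P[3]: S = E(K, 9) = 10; 13 ⊕ 10 = 7.
P[4]: S = E(K, 10) = 12; 3 ⊕ 12 = 15.
Blocks that differ from the original plaintext: P[2].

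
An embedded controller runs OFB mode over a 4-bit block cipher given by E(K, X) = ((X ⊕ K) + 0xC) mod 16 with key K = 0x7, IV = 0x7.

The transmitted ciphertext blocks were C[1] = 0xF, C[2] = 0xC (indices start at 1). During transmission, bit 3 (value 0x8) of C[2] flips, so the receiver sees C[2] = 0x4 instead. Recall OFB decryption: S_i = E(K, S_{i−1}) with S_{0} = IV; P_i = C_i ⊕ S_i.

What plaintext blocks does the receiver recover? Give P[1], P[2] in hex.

P[1] = 0x3, P[2] = 0x3

Only C[2] changed, to 0x4. In OFB, a change in C_i flips the same bit in P_i only; the keystream is unaffected. Decrypting the received ciphertext:
P[1]: S = E(K, 0x7) = 0xC; 0xF ⊕ 0xC = 0x3.
P[2]: S = E(K, 0xC) = 0x7; 0x4 ⊕ 0x7 = 0x3.
Blocks that differ from the original plaintext: P[2].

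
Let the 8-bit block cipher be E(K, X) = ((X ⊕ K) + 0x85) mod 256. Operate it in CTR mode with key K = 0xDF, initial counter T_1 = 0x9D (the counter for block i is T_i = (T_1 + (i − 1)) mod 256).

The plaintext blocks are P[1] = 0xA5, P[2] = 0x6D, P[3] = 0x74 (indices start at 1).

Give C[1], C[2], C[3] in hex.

CTR encryption: S_i = E(K, T_i) where T_i is the counter for block i; C_i = P_i ⊕ S_i.
C[1]: T = 0x9D, S = E(K, T) = 0xC7; 0xA5 ⊕ 0xC7 = 0x62.
C[2]: T = 0x9E, S = E(K, T) = 0xC6; 0x6D ⊕ 0xC6 = 0xAB.
C[3]: T = 0x9F, S = E(K, T) = 0xC5; 0x74 ⊕ 0xC5 = 0xB1.

C[1] = 0x62, C[2] = 0xAB, C[3] = 0xB1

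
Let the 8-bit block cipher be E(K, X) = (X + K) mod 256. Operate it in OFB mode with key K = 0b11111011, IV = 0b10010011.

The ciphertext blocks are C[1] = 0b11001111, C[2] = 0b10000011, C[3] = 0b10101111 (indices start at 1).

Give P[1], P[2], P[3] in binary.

OFB decryption: S_i = E(K, S_{i−1}) with S_{0} = IV; P_i = C_i ⊕ S_i.
P[1]: S = E(K, 0b10010011) = 0b10001110; 0b11001111 ⊕ 0b10001110 = 0b01000001.
P[2]: S = E(K, 0b10001110) = 0b10001001; 0b10000011 ⊕ 0b10001001 = 0b00001010.
P[3]: S = E(K, 0b10001001) = 0b10000100; 0b10101111 ⊕ 0b10000100 = 0b00101011.

P[1] = 0b01000001, P[2] = 0b00001010, P[3] = 0b00101011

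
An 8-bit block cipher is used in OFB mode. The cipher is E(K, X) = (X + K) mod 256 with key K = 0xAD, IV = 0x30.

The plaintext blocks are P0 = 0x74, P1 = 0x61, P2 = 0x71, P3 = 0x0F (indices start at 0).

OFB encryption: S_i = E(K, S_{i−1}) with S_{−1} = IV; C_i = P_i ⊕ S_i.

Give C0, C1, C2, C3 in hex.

C0 = 0xA9, C1 = 0xEB, C2 = 0x46, C3 = 0xEB

C0: S = E(K, 0x30) = 0xDD; 0x74 ⊕ 0xDD = 0xA9.
C1: S = E(K, 0xDD) = 0x8A; 0x61 ⊕ 0x8A = 0xEB.
C2: S = E(K, 0x8A) = 0x37; 0x71 ⊕ 0x37 = 0x46.
C3: S = E(K, 0x37) = 0xE4; 0x0F ⊕ 0xE4 = 0xEB.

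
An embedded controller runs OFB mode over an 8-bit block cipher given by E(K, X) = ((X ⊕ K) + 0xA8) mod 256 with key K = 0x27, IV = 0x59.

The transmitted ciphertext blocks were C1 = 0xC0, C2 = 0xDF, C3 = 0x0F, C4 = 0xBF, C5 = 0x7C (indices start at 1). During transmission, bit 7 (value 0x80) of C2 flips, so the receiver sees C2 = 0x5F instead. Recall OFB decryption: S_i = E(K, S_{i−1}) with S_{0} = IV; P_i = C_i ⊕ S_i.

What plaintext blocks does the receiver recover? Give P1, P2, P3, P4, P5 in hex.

Only C2 changed, to 0x5F. In OFB, a change in C_i flips the same bit in P_i only; the keystream is unaffected. Decrypting the received ciphertext:
P1: S = E(K, 0x59) = 0x26; 0xC0 ⊕ 0x26 = 0xE6.
P2: S = E(K, 0x26) = 0xA9; 0x5F ⊕ 0xA9 = 0xF6.
P3: S = E(K, 0xA9) = 0x36; 0x0F ⊕ 0x36 = 0x39.
P4: S = E(K, 0x36) = 0xB9; 0xBF ⊕ 0xB9 = 0x06.
P5: S = E(K, 0xB9) = 0x46; 0x7C ⊕ 0x46 = 0x3A.
Blocks that differ from the original plaintext: P2.

P1 = 0xE6, P2 = 0xF6, P3 = 0x39, P4 = 0x06, P5 = 0x3A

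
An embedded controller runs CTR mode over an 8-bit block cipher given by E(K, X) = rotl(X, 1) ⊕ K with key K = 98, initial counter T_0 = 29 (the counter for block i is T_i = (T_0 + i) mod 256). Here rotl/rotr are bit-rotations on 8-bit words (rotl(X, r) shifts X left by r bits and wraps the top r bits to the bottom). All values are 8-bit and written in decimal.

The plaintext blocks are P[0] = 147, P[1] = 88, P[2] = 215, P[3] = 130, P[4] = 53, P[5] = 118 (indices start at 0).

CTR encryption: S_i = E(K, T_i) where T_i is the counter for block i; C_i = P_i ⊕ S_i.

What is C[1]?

C[1] = 6

C[0]: T = 29, S = E(K, T) = 88; 147 ⊕ 88 = 203.
C[1]: T = 30, S = E(K, T) = 94; 88 ⊕ 94 = 6.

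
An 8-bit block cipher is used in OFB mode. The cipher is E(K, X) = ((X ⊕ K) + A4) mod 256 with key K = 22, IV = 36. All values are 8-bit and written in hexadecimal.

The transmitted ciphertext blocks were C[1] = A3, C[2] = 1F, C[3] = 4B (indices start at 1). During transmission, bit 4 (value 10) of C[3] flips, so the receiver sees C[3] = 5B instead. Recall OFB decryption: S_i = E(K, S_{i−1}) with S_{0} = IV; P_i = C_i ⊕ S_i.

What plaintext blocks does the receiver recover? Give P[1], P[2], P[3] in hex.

Only C[3] changed, to 5B. In OFB, a change in C_i flips the same bit in P_i only; the keystream is unaffected. Decrypting the received ciphertext:
P[1]: S = E(K, 36) = B8; A3 ⊕ B8 = 1B.
P[2]: S = E(K, B8) = 3E; 1F ⊕ 3E = 21.
P[3]: S = E(K, 3E) = C0; 5B ⊕ C0 = 9B.
Blocks that differ from the original plaintext: P[3].

P[1] = 1B, P[2] = 21, P[3] = 9B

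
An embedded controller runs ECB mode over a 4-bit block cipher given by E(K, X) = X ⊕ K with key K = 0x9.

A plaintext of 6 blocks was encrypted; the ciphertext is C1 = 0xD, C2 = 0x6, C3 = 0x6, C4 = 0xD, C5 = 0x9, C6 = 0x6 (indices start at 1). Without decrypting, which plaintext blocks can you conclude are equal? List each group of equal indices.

ECB encrypts each block independently with the same key, so equal ciphertext blocks imply equal plaintext blocks.
C1 = C4 = 0xD, so P1 = P4.
C2 = C3 = C6 = 0x6, so P2 = P3 = P6.

P1 = P4; P2 = P3 = P6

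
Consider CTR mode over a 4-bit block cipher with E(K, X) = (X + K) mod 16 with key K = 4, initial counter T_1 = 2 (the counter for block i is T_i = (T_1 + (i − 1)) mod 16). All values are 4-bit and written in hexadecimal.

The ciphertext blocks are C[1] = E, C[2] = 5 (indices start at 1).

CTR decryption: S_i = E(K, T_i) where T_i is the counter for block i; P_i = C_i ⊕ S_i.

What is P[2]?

P[2] = 2

P[2]: T = 3, S = E(K, T) = 7; 5 ⊕ 7 = 2.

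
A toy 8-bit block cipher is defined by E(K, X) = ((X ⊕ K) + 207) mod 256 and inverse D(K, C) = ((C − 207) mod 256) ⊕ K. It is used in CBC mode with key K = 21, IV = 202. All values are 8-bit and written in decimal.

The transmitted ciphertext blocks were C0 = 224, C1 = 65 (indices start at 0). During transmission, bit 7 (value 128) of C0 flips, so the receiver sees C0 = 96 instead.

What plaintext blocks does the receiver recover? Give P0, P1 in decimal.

CBC decryption: P_i = D(K, C_i) ⊕ C_{i−1}, with C_{−1} = IV.
Only C0 changed, to 96. In CBC, a change in C_i garbles P_i and flips the same bit in P_{i+1}. Decrypting the received ciphertext:
P0: D(K, 96) = 132; 132 ⊕ 202 = 78.
P1: D(K, 65) = 103; 103 ⊕ 96 = 7.
Blocks that differ from the original plaintext: P0, P1.

P0 = 78, P1 = 7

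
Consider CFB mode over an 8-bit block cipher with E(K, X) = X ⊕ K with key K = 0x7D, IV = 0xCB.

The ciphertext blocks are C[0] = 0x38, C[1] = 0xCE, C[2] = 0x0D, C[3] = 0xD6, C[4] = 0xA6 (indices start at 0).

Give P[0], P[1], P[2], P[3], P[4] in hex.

P[0] = 0x8E, P[1] = 0x8B, P[2] = 0xBE, P[3] = 0xA6, P[4] = 0x0D

CFB decryption: P_i = C_i ⊕ E(K, C_{i−1}), with C_{−1} = IV.
P[0]: E(K, 0xCB) = 0xB6; 0x38 ⊕ 0xB6 = 0x8E.
P[1]: E(K, 0x38) = 0x45; 0xCE ⊕ 0x45 = 0x8B.
P[2]: E(K, 0xCE) = 0xB3; 0x0D ⊕ 0xB3 = 0xBE.
P[3]: E(K, 0x0D) = 0x70; 0xD6 ⊕ 0x70 = 0xA6.
P[4]: E(K, 0xD6) = 0xAB; 0xA6 ⊕ 0xAB = 0x0D.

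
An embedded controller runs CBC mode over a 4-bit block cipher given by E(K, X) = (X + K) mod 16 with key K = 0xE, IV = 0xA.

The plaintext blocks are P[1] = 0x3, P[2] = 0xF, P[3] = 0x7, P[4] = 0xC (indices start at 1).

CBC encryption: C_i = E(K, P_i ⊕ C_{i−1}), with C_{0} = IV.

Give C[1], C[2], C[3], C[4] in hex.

C[1]: P[1] ⊕ 0xA = 0x9; E(K, 0x9) = 0x7.
C[2]: P[2] ⊕ 0x7 = 0x8; E(K, 0x8) = 0x6.
C[3]: P[3] ⊕ 0x6 = 0x1; E(K, 0x1) = 0xF.
C[4]: P[4] ⊕ 0xF = 0x3; E(K, 0x3) = 0x1.

C[1] = 0x7, C[2] = 0x6, C[3] = 0xF, C[4] = 0x1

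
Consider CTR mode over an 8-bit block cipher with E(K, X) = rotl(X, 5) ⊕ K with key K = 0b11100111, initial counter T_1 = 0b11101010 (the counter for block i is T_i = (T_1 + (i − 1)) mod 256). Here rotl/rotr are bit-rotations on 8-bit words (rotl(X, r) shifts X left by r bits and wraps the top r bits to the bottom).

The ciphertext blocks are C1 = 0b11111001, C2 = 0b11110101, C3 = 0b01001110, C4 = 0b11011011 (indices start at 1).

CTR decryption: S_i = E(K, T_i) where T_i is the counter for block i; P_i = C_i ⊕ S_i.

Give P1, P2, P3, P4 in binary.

P1: T = 0b11101010, S = E(K, T) = 0b10111010; 0b11111001 ⊕ 0b10111010 = 0b01000011.
P2: T = 0b11101011, S = E(K, T) = 0b10011010; 0b11110101 ⊕ 0b10011010 = 0b01101111.
P3: T = 0b11101100, S = E(K, T) = 0b01111010; 0b01001110 ⊕ 0b01111010 = 0b00110100.
P4: T = 0b11101101, S = E(K, T) = 0b01011010; 0b11011011 ⊕ 0b01011010 = 0b10000001.

P1 = 0b01000011, P2 = 0b01101111, P3 = 0b00110100, P4 = 0b10000001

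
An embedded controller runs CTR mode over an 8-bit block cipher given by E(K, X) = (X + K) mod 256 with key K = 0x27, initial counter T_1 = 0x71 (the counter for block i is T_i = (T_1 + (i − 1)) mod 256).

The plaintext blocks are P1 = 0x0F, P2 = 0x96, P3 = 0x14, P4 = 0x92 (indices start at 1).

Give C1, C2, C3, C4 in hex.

CTR encryption: S_i = E(K, T_i) where T_i is the counter for block i; C_i = P_i ⊕ S_i.
C1: T = 0x71, S = E(K, T) = 0x98; 0x0F ⊕ 0x98 = 0x97.
C2: T = 0x72, S = E(K, T) = 0x99; 0x96 ⊕ 0x99 = 0x0F.
C3: T = 0x73, S = E(K, T) = 0x9A; 0x14 ⊕ 0x9A = 0x8E.
C4: T = 0x74, S = E(K, T) = 0x9B; 0x92 ⊕ 0x9B = 0x09.

C1 = 0x97, C2 = 0x0F, C3 = 0x8E, C4 = 0x09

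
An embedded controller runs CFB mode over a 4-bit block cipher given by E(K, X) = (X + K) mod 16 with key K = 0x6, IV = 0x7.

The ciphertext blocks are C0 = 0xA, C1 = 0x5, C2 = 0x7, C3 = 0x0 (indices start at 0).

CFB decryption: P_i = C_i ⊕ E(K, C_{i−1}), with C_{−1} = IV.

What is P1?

P1 = 0x5

P1: E(K, 0xA) = 0x0; 0x5 ⊕ 0x0 = 0x5.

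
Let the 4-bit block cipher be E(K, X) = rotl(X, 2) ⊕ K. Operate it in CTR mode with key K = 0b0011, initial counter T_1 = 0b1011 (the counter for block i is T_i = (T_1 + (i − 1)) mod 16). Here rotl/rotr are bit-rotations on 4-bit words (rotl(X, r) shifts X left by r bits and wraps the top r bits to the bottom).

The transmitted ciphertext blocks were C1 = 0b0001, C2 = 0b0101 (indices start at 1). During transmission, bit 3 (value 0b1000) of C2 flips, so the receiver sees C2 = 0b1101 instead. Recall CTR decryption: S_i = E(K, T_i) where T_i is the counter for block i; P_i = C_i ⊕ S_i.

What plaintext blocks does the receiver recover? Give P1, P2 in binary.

Only C2 changed, to 0b1101. In CTR, a change in C_i flips the same bit in P_i only; the keystream is unaffected. Decrypting the received ciphertext:
P1: T = 0b1011, S = E(K, T) = 0b1101; 0b0001 ⊕ 0b1101 = 0b1100.
P2: T = 0b1100, S = E(K, T) = 0b0000; 0b1101 ⊕ 0b0000 = 0b1101.
Blocks that differ from the original plaintext: P2.

P1 = 0b1100, P2 = 0b1101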